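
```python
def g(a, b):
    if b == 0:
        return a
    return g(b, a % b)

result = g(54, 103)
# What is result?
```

g(54, 103) -> g(103, 54) -> g(54, 49) -> g(49, 5) -> g(5, 4) -> g(4, 1) -> g(1, 0) -> 1

Answer: 1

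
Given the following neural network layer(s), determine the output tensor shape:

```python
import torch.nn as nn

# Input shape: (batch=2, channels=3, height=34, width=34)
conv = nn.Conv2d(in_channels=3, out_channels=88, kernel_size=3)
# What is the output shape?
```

Input: (2, 3, 34, 34) -> Output: (2, 88, 32, 32)

Answer: (2, 88, 32, 32)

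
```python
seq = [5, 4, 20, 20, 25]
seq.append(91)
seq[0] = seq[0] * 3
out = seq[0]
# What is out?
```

Trace:
`seq = [5, 4, 20, 20, 25]` → seq = [5, 4, 20, 20, 25]
`seq.append(91)` → seq = [5, 4, 20, 20, 25, 91]
`seq[0] = seq[0] * 3` → seq = [15, 4, 20, 20, 25, 91]
`out = seq[0]` → out = 15
So out = 15

Answer: 15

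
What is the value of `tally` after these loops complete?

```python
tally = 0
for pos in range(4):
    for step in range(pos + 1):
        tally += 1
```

Triangle: 1 + 2 + ... + 4
`tally` takes the values: 0 → 1 → 2 → 3 → 4 → 5 → 6 → 7 → 8 → 9 → 10

Answer: 10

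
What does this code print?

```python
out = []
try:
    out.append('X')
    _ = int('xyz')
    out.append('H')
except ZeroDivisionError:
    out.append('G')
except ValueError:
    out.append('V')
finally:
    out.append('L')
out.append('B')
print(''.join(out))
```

Execution trace: 'X' (try body) → 'V' (except ValueError) → 'L' (finally) → 'B' (after the try/except). Output: XVLB

Answer: XVLB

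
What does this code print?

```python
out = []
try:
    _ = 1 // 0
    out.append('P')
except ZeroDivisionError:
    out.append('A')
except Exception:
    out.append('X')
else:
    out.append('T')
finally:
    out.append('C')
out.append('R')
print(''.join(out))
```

Execution trace: 'A' (except ZeroDivisionError) → 'C' (finally) → 'R' (after the try/except). Output: ACR

Answer: ACR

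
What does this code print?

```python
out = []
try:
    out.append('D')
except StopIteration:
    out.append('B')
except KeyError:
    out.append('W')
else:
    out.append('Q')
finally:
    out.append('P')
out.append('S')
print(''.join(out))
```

Execution trace: 'D' (try body, no exception) → 'Q' (else) → 'P' (finally) → 'S' (after the try/except). Output: DQPS

Answer: DQPS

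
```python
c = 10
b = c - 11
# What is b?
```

Trace:
`c = 10` → c = 10
`b = c - 11` → b = -1
So b = -1

Answer: -1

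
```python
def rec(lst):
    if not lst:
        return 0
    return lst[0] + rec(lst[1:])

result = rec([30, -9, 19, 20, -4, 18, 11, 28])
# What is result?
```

30 + (-9) + 19 + 20 + (-4) + 18 + 11 + 28 + 0 = 113

Answer: 113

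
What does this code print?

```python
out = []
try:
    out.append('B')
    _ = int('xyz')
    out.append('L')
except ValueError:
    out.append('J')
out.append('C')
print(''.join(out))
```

Execution trace: 'B' (try body) → 'J' (except ValueError) → 'C' (after the try/except). Output: BJC

Answer: BJC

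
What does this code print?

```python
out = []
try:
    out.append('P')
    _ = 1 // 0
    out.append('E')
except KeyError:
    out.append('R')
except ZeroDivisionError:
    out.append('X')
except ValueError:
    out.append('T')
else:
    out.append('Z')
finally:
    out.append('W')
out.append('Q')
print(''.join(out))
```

Execution trace: 'P' (try body) → 'X' (except ZeroDivisionError) → 'W' (finally) → 'Q' (after the try/except). Output: PXWQ

Answer: PXWQ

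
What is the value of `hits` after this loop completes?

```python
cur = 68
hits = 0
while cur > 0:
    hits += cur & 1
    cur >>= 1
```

Count set bits in 68 (binary: 0b1000100)
`hits` takes the values: 0 → 1 → 2

Answer: 2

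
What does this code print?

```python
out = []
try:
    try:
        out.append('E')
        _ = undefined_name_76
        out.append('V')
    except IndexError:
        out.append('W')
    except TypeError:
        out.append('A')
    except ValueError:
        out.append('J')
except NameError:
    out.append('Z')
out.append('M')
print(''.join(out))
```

Execution trace: 'E' (try body) → 'Z' (outer except NameError) → 'M' (after the try/except). Output: EZM

Answer: EZM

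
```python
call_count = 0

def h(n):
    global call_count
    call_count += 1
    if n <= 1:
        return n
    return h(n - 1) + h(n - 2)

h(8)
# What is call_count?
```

Calls(n) = 1 + Calls(n-1) + Calls(n-2); Calls(0)=Calls(1)=1. For n=8 this gives 67.

Answer: 67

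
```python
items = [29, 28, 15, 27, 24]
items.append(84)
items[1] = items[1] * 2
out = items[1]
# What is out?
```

Trace:
`items = [29, 28, 15, 27, 24]` → items = [29, 28, 15, 27, 24]
`items.append(84)` → items = [29, 28, 15, 27, 24, 84]
`items[1] = items[1] * 2` → items = [29, 56, 15, 27, 24, 84]
`out = items[1]` → out = 56
So out = 56

Answer: 56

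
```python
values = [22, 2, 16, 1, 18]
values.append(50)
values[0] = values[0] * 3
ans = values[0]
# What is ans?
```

Trace:
`values = [22, 2, 16, 1, 18]` → values = [22, 2, 16, 1, 18]
`values.append(50)` → values = [22, 2, 16, 1, 18, 50]
`values[0] = values[0] * 3` → values = [66, 2, 16, 1, 18, 50]
`ans = values[0]` → ans = 66
So ans = 66

Answer: 66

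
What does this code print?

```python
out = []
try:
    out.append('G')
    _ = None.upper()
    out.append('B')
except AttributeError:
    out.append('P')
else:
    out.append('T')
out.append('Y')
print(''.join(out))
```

Execution trace: 'G' (try body) → 'P' (except AttributeError) → 'Y' (after the try/except). Output: GPY

Answer: GPY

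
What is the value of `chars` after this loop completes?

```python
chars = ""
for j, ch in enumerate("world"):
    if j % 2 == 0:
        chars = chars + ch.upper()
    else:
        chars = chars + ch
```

Uppercase even positions in 'world'
`chars` takes the values: "" → "W" → "Wo" → "WoR" → "WoRl" → "WoRlD"

Answer: "WoRlD"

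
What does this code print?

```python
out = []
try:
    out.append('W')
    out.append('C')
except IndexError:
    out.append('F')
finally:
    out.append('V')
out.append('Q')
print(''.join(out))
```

Execution trace: 'W' (try body) → 'C' (try body, no exception) → 'V' (finally) → 'Q' (after the try/except). Output: WCVQ

Answer: WCVQ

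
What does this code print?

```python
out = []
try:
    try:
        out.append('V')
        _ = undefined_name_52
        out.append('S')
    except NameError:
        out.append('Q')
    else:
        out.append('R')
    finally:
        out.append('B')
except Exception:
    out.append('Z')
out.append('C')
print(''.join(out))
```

Execution trace: 'V' (inner try body) → 'Q' (inner except NameError) → 'B' (inner finally) → 'C' (after the try/except). Output: VQBC

Answer: VQBC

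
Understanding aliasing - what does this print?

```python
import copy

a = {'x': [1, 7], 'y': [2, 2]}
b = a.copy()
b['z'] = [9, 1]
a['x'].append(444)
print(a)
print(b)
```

Key concept: shallow copy of dict with mutable values.
Step by step:
`a = {'x': [1, 7], 'y': [2, 2]}` → a = {'x': [1, 7], 'y': [2, 2]}
`b = a.copy()` → b = {'x': [1, 7], 'y': [2, 2]}
`b['z'] = [9, 1]` → b = {'x': [1, 7], 'y': [2, 2], 'z': [9, 1]}
`a['x'].append(444)` → a = {'x': [1, 7, 444], 'y': [2, 2]}; b = {'x': [1, 7, 444], 'y': [2, 2], 'z': [9, 1]}
`print(a)` → prints {'x': [1, 7, 444], 'y': [2, 2]}
`print(b)` → prints {'x': [1, 7, 444], 'y': [2, 2], 'z': [9, 1]}

Answer:
{'x': [1, 7, 444], 'y': [2, 2]}
{'x': [1, 7, 444], 'y': [2, 2], 'z': [9, 1]}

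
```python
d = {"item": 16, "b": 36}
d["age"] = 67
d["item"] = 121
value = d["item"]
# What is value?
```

Trace:
`d = {"item": 16, "b": 36}` → d = {'item': 16, 'b': 36}
`d["age"] = 67` → d = {'item': 16, 'b': 36, 'age': 67}
`d["item"] = 121` → d = {'item': 121, 'b': 36, 'age': 67}
`value = d["item"]` → value = 121
So value = 121

Answer: 121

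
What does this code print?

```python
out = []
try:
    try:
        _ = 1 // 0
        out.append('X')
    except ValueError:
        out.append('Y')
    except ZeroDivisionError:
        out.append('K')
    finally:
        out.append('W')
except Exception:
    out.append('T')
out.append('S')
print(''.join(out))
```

Execution trace: 'K' (inner except ZeroDivisionError) → 'W' (inner finally) → 'S' (after the try/except). Output: KWS

Answer: KWS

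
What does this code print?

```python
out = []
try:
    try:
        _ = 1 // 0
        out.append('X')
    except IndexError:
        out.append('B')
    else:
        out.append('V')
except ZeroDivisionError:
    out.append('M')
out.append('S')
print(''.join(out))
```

Execution trace: 'M' (outer except ZeroDivisionError) → 'S' (after the try/except). Output: MS

Answer: MS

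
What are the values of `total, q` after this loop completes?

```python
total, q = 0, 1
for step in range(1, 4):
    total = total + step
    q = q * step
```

Sum and factorial of 1 to 3
`total, q` takes the values: (0, 1) → (1, 1) → (3, 1) → (3, 2) → (6, 2) → (6, 6)

Answer: 6, 6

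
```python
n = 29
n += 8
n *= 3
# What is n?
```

Trace:
`n = 29` → n = 29
`n += 8` → n = 37
`n *= 3` → n = 111
So n = 111

Answer: 111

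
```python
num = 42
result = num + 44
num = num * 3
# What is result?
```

Trace:
`num = 42` → num = 42
`result = num + 44` → result = 86
`num = num * 3` → num = 126
So result = 86

Answer: 86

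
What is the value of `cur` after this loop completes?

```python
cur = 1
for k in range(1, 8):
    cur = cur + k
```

Start at 1, add 1 through 7
`cur` takes the values: 1 → 2 → 4 → 7 → 11 → 16 → 22 → 29

Answer: 29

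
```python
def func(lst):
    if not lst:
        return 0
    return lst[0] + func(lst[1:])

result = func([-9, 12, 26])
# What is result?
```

(-9) + 12 + 26 + 0 = 29

Answer: 29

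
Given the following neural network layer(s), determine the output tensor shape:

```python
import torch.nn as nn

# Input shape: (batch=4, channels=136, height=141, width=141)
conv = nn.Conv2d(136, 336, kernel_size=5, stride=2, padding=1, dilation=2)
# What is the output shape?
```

Input: (4, 136, 141, 141) -> Output: (4, 336, 68, 68)

Answer: (4, 336, 68, 68)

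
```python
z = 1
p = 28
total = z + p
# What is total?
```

Trace:
`z = 1` → z = 1
`p = 28` → p = 28
`total = z + p` → total = 29
So total = 29

Answer: 29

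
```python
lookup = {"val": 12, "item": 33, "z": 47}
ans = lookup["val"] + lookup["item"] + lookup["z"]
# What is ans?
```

Trace:
`lookup = {"val": 12, "item": 33, "z": 47}` → lookup = {'val': 12, 'item': 33, 'z': 47}
`ans = lookup["val"] + lookup["item"] + lookup["z"]` → ans = 92
So ans = 92

Answer: 92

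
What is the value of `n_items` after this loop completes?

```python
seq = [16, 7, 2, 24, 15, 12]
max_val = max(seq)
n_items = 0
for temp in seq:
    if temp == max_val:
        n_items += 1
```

Count of max value 24 in [16, 7, 2, 24, 15, 12]
`n_items` takes the values: 0 → 1

Answer: 1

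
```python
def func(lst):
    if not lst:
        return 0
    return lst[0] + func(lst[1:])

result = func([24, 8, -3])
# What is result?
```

24 + 8 + (-3) + 0 = 29

Answer: 29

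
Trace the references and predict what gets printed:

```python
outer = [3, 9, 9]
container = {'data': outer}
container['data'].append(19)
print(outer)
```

Key concept: dict holds reference to list.
Step by step:
`outer = [3, 9, 9]` → outer = [3, 9, 9]
`container = {'data': outer}` → container = {'data': [3, 9, 9]}
`container['data'].append(19)` → outer = [3, 9, 9, 19]; container = {'data': [3, 9, 9, 19]}
`print(outer)` → prints [3, 9, 9, 19]

Answer: [3, 9, 9, 19]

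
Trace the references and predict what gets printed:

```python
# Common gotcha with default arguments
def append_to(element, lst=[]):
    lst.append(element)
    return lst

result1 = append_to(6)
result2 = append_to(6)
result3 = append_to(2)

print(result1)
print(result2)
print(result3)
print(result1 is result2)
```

Key concept: mutable default argument gotcha.
Step by step:
`result1 = append_to(6)` → result1 = [6]
`result2 = append_to(6)` → result1 = [6, 6] (same object as result2); result2 = [6, 6] (same object as result1)
`result3 = append_to(2)` → result1 = [6, 6, 2] (same object as result2, result3); result2 = [6, 6, 2] (same object as result1, result3); result3 = [6, 6, 2] (same object as result1, result2)
`print(result1)` → prints [6, 6, 2]
`print(result2)` → prints [6, 6, 2]
`print(result3)` → prints [6, 6, 2]
`print(result1 is result2)` → prints True

Answer:
[6, 6, 2]
[6, 6, 2]
[6, 6, 2]
True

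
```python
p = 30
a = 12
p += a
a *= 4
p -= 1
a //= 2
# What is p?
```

Trace:
`p = 30` → p = 30
`a = 12` → a = 12
`p += a` → p = 42
`a *= 4` → a = 48
`p -= 1` → p = 41
`a //= 2` → a = 24
So p = 41

Answer: 41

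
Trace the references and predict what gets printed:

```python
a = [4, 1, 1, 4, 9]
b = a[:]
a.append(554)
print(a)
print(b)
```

Key concept: slice [:] creates copy.
Step by step:
`a = [4, 1, 1, 4, 9]` → a = [4, 1, 1, 4, 9]
`b = a[:]` → b = [4, 1, 1, 4, 9]
`a.append(554)` → a = [4, 1, 1, 4, 9, 554]
`print(a)` → prints [4, 1, 1, 4, 9, 554]
`print(b)` → prints [4, 1, 1, 4, 9]

Answer:
[4, 1, 1, 4, 9, 554]
[4, 1, 1, 4, 9]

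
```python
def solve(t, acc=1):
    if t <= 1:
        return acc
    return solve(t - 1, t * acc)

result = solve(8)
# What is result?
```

Accumulator trace (n, acc): (8, 1) -> (7, 8) -> (6, 56) -> (5, 336) -> (4, 1680) -> (3, 6720) -> (2, 20160) -> (1, 40320) -> return 40320

Answer: 40320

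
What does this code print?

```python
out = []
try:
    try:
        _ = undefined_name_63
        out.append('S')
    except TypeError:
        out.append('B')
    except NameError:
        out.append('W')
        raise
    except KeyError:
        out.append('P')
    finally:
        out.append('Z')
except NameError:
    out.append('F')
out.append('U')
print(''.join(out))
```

Execution trace: 'W' (inner except NameError) → 'Z' (inner finally) → 'F' (outer except NameError) → 'U' (after the try/except). Output: WZFU

Answer: WZFU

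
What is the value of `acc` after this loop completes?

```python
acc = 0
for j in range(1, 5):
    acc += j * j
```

Sum of squares 1² to 4² = 30
`acc` takes the values: 0 → 1 → 5 → 14 → 30

Answer: 30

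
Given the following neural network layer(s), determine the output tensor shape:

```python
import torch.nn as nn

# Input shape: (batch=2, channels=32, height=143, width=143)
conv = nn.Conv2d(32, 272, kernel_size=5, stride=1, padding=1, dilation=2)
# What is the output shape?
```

Input: (2, 32, 143, 143) -> Output: (2, 272, 137, 137)

Answer: (2, 272, 137, 137)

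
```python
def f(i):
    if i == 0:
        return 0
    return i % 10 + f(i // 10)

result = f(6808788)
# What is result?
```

Sum of digits of 6808788: 8 + 8 + 7 + 8 + 0 + 8 + 6 = 45

Answer: 45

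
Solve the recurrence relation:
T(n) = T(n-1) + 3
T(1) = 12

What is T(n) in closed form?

Unrolling: T(n) = T(1) + 3·(n-1) = 12 + 3(n-1) = 3n + 9.

Answer: T(n) = 3n + 9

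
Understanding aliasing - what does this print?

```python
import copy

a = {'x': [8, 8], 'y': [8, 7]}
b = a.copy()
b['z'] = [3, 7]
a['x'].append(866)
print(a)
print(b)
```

Key concept: shallow copy of dict with mutable values.
Step by step:
`a = {'x': [8, 8], 'y': [8, 7]}` → a = {'x': [8, 8], 'y': [8, 7]}
`b = a.copy()` → b = {'x': [8, 8], 'y': [8, 7]}
`b['z'] = [3, 7]` → b = {'x': [8, 8], 'y': [8, 7], 'z': [3, 7]}
`a['x'].append(866)` → a = {'x': [8, 8, 866], 'y': [8, 7]}; b = {'x': [8, 8, 866], 'y': [8, 7], 'z': [3, 7]}
`print(a)` → prints {'x': [8, 8, 866], 'y': [8, 7]}
`print(b)` → prints {'x': [8, 8, 866], 'y': [8, 7], 'z': [3, 7]}

Answer:
{'x': [8, 8, 866], 'y': [8, 7]}
{'x': [8, 8, 866], 'y': [8, 7], 'z': [3, 7]}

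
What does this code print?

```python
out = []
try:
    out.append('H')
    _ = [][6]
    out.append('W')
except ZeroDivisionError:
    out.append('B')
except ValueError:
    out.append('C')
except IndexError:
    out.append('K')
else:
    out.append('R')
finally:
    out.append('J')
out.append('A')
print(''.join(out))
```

Execution trace: 'H' (try body) → 'K' (except IndexError) → 'J' (finally) → 'A' (after the try/except). Output: HKJA

Answer: HKJA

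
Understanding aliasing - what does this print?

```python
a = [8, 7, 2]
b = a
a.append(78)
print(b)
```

Key concept: basic list aliasing.
Step by step:
`a = [8, 7, 2]` → a = [8, 7, 2]
`b = a` → b = [8, 7, 2] (same object as a)
`a.append(78)` → a = [8, 7, 2, 78] (same object as b); b = [8, 7, 2, 78] (same object as a)
`print(b)` → prints [8, 7, 2, 78]

Answer: [8, 7, 2, 78]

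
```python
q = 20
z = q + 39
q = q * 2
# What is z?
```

Trace:
`q = 20` → q = 20
`z = q + 39` → z = 59
`q = q * 2` → q = 40
So z = 59

Answer: 59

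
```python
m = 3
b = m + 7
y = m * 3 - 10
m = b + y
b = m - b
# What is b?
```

Trace:
`m = 3` → m = 3
`b = m + 7` → b = 10
`y = m * 3 - 10` → y = -1
`m = b + y` → m = 9
`b = m - b` → b = -1
So b = -1

Answer: -1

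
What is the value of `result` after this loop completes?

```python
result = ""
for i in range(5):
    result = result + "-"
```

Repeat '-' 5 times
`result` takes the values: "" → "-" → "--" → "---" → "----" → "-----"

Answer: "-----"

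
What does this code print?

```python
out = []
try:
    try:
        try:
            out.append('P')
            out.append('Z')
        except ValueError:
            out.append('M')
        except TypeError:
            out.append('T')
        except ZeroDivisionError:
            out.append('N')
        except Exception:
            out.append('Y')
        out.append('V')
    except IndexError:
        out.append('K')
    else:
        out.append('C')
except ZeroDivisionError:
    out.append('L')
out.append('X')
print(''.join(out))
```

Execution trace: 'P' (inner try body) → 'Z' (inner try body, no exception) → 'V' (try body, no exception) → 'C' (else) → 'X' (after the try/except). Output: PZVCX

Answer: PZVCX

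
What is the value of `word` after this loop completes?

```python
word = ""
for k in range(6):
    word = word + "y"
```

Repeat 'y' 6 times
`word` takes the values: "" → "y" → "yy" → "yyy" → "yyyy" → "yyyyy" → "yyyyyy"

Answer: "yyyyyy"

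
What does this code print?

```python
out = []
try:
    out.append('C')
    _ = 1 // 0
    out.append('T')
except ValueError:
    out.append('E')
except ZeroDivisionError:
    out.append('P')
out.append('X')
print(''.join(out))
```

Execution trace: 'C' (try body) → 'P' (except ZeroDivisionError) → 'X' (after the try/except). Output: CPX

Answer: CPX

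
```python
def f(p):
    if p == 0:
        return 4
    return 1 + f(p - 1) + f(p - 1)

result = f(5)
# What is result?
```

f(p) = 1 + 2·f(p-1), f(0)=4. Closed form: (4+1)·2^5 - 1 = 159.

Answer: 159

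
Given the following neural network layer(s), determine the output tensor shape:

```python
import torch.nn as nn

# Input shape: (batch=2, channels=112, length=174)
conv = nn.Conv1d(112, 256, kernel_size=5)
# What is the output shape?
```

Input: (2, 112, 174) -> Output: (2, 256, 170)

Answer: (2, 256, 170)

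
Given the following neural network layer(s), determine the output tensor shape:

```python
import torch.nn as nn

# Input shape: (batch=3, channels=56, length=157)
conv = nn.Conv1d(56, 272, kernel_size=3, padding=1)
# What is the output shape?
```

Input: (3, 56, 157) -> Output: (3, 272, 157)

Answer: (3, 272, 157)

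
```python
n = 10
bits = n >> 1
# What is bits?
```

Trace:
`n = 10` → n = 10
`bits = n >> 1` → bits = 5
So bits = 5

Answer: 5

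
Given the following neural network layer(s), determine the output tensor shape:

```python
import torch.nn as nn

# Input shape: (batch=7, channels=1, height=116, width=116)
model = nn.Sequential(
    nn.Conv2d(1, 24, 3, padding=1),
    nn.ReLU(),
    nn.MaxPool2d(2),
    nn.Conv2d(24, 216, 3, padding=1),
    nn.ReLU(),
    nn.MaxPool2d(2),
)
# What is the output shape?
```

Input: (7, 1, 116, 116) -> after first Conv2d: (7, 24, 116, 116) -> after first MaxPool2d: (7, 24, 58, 58) -> after second Conv2d: (7, 216, 58, 58) -> Output: (7, 216, 29, 29)

Answer: (7, 216, 29, 29)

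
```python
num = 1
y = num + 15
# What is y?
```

Trace:
`num = 1` → num = 1
`y = num + 15` → y = 16
So y = 16

Answer: 16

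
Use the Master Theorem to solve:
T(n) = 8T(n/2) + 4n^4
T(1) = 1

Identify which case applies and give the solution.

a=8, b=2, f(n)=4n^4. log_2(8) = 3. Since c=4 > 3 and the regularity condition holds (8(n/2)^4 = (8/2^4)n^4 with 8/2^4 < 1), Case 3 applies: T(n) = Θ(f(n)) = O(n^4).

Answer: O(n^4) - Case 3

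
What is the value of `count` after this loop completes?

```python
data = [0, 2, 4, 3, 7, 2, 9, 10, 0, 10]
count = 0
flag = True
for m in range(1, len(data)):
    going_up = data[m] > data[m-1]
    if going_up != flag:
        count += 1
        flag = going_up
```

Count direction changes in [0, 2, 4, 3, 7, 2, 9, 10, 0, 10]
`count` takes the values: 0 → 1 → 2 → 3 → 4 → 5 → 6

Answer: 6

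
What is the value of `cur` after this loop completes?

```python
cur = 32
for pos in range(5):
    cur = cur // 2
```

Halve 5 times: 32 // 2^5 = 1
`cur` takes the values: 32 → 16 → 8 → 4 → 2 → 1

Answer: 1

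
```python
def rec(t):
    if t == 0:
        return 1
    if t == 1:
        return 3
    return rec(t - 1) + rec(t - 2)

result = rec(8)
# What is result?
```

Build up from base cases: rec(0)=1, rec(1)=3, rec(2)=4, rec(3)=7, rec(4)=11, rec(5)=18, rec(6)=29, ..., rec(8)=76

Answer: 76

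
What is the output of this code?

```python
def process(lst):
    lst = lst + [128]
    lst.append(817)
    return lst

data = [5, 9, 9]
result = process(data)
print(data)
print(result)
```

Key concept: rebinding parameter vs mutation.
Step by step:
`data = [5, 9, 9]` → data = [5, 9, 9]
`result = process(data)` → result = [5, 9, 9, 128, 817]
`print(data)` → prints [5, 9, 9]
`print(result)` → prints [5, 9, 9, 128, 817]

Answer:
[5, 9, 9]
[5, 9, 9, 128, 817]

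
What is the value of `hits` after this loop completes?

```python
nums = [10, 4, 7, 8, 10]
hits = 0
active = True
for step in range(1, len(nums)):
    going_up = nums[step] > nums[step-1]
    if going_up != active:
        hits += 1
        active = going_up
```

Count direction changes in [10, 4, 7, 8, 10]
`hits` takes the values: 0 → 1 → 2

Answer: 2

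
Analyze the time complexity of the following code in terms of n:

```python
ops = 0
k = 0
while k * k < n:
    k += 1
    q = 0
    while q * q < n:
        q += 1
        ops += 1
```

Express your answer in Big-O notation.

Each loop level contributes: √n × √n. Multiplying the contributions gives O(n).

Answer: O(n)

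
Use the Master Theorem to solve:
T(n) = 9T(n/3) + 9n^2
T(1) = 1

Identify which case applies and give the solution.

a=9, b=3, f(n)=9n^2. log_3(9) = 2. Since c=2 = 2, Case 2 applies: T(n) = Θ(n^log_b(a) · log n) = O(n^2 log n).

Answer: O(n^2 log n) - Case 2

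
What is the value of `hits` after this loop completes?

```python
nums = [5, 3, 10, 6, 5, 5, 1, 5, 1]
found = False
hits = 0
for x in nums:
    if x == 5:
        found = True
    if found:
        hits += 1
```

Count elements after first 5 in [5, 3, 10, 6, 5, 5, 1, 5, 1]
`hits` takes the values: 0 → 1 → 2 → 3 → 4 → 5 → 6 → 7 → 8 → 9

Answer: 9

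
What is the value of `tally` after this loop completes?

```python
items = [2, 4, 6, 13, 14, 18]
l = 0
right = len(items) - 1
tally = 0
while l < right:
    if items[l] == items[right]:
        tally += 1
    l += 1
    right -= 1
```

Count matching pairs from ends
`tally` takes the values: 0

Answer: 0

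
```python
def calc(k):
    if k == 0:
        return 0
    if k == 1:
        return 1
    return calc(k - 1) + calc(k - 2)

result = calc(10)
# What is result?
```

Build up from base cases: calc(0)=0, calc(1)=1, calc(2)=1, calc(3)=2, calc(4)=3, calc(5)=5, calc(6)=8, ..., calc(10)=55

Answer: 55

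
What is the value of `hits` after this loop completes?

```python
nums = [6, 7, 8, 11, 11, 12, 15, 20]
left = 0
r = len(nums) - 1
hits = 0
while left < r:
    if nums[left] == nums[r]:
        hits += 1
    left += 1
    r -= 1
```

Count matching pairs from ends
`hits` takes the values: 0 → 1

Answer: 1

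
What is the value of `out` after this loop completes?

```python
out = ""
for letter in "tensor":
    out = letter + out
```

Reverse 'tensor'
`out` takes the values: "" → "t" → "et" → "net" → "snet" → "osnet" → "rosnet"

Answer: "rosnet"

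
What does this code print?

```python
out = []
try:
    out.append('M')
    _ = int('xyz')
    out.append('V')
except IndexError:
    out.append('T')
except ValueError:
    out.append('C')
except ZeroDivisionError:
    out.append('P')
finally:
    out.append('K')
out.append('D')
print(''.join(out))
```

Execution trace: 'M' (try body) → 'C' (except ValueError) → 'K' (finally) → 'D' (after the try/except). Output: MCKD

Answer: MCKD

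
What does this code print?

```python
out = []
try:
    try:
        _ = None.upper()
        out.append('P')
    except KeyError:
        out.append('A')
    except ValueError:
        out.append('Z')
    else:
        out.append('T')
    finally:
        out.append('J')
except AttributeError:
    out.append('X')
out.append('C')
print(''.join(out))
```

Execution trace: 'J' (finally) → 'X' (outer except AttributeError) → 'C' (after the try/except). Output: JXC

Answer: JXC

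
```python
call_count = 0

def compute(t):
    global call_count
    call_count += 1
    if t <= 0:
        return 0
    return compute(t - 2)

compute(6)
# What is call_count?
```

Linear recursion stepping by 2: 4 calls from t=6 down to ≤0.

Answer: 4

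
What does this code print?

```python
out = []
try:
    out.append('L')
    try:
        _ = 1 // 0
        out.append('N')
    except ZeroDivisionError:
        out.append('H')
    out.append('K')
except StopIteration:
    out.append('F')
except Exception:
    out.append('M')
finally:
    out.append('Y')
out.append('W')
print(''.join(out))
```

Execution trace: 'L' (try body) → 'H' (inner except ZeroDivisionError) → 'K' (try body, no exception) → 'Y' (finally) → 'W' (after the try/except). Output: LHKYW

Answer: LHKYW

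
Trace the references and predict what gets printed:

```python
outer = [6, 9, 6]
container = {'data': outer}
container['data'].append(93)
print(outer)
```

Key concept: dict holds reference to list.
Step by step:
`outer = [6, 9, 6]` → outer = [6, 9, 6]
`container = {'data': outer}` → container = {'data': [6, 9, 6]}
`container['data'].append(93)` → outer = [6, 9, 6, 93]; container = {'data': [6, 9, 6, 93]}
`print(outer)` → prints [6, 9, 6, 93]

Answer: [6, 9, 6, 93]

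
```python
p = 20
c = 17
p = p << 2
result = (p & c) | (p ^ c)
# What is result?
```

Trace:
`p = 20` → p = 20
`c = 17` → c = 17
`p = p << 2` → p = 80
`result = (p & c) | (p ^ c)` → result = 81
So result = 81

Answer: 81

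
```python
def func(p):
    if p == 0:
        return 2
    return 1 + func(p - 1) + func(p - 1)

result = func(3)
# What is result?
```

func(p) = 1 + 2·func(p-1), func(0)=2. Closed form: (2+1)·2^3 - 1 = 23.

Answer: 23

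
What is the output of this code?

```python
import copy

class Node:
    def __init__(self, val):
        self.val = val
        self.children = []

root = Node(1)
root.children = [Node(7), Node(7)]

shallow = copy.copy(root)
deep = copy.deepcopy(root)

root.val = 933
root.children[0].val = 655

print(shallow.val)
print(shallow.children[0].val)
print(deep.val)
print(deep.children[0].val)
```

Key concept: deep copy with custom objects.
Step by step:
`root = Node(1)` → root = Node(val=1, children=[])
`root.children = [Node(7), Node(7)]` → root = Node(val=1, children=[Node(val=7, children=[]), Node(val=7, children=[])])
`shallow = copy.copy(root)` → shallow = Node(val=1, children=[Node(val=7, children=[]), Node(val=7, children=[])])
`deep = copy.deepcopy(root)` → deep = Node(val=1, children=[Node(val=7, children=[]), Node(val=7, children=[])])
`root.val = 933` → root = Node(val=933, children=[Node(val=7, children=[]), Node(val=7, children=[])])
`root.children[0].val = 655` → root = Node(val=933, children=[Node(val=655, children=[]), Node(val=7, children=[])]); shallow = Node(val=1, children=[Node(val=655, children=[]), Node(val=7, children=[])])
`print(shallow.val)` → prints 1
`print(shallow.children[0].val)` → prints 655
`print(deep.val)` → prints 1
`print(deep.children[0].val)` → prints 7

Answer:
1
655
1
7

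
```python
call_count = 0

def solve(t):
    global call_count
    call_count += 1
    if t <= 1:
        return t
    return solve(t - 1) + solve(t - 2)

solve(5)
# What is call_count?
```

Calls(t) = 1 + Calls(t-1) + Calls(t-2); Calls(0)=Calls(1)=1. For t=5 this gives 15.

Answer: 15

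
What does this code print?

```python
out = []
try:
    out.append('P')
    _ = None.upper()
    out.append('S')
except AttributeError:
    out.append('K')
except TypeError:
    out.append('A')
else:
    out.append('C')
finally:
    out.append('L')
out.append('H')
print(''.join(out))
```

Execution trace: 'P' (try body) → 'K' (except AttributeError) → 'L' (finally) → 'H' (after the try/except). Output: PKLH

Answer: PKLH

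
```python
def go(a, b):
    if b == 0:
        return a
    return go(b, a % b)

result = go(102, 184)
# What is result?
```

go(102, 184) -> go(184, 102) -> go(102, 82) -> go(82, 20) -> go(20, 2) -> go(2, 0) -> 2

Answer: 2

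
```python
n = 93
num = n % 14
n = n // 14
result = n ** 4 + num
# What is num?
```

Trace:
`n = 93` → n = 93
`num = n % 14` → num = 9
`n = n // 14` → n = 6
`result = n ** 4 + num` → result = 1305
So num = 9

Answer: 9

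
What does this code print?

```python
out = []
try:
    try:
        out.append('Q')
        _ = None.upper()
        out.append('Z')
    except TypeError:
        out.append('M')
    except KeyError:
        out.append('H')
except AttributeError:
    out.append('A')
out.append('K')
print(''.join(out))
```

Execution trace: 'Q' (try body) → 'A' (outer except AttributeError) → 'K' (after the try/except). Output: QAK

Answer: QAK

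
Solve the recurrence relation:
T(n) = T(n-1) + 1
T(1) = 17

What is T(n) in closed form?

Unrolling: T(n) = T(1) + 1·(n-1) = 17 + 1(n-1) = n + 16.

Answer: T(n) = n + 16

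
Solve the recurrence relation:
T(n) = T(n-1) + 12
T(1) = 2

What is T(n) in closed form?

Unrolling: T(n) = T(1) + 12·(n-1) = 2 + 12(n-1) = 12n - 10.

Answer: T(n) = 12n - 10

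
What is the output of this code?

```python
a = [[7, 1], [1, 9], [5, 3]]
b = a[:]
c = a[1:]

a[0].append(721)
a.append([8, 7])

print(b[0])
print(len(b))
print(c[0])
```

Key concept: slice with nested mutation.
Step by step:
`a = [[7, 1], [1, 9], [5, 3]]` → a = [[7, 1], [1, 9], [5, 3]]
`b = a[:]` → b = [[7, 1], [1, 9], [5, 3]]
`c = a[1:]` → c = [[1, 9], [5, 3]]
`a[0].append(721)` → a = [[7, 1, 721], [1, 9], [5, 3]]; b = [[7, 1, 721], [1, 9], [5, 3]]
`a.append([8, 7])` → a = [[7, 1, 721], [1, 9], [5, 3], [8, 7]]
`print(b[0])` → prints [7, 1, 721]
`print(len(b))` → prints 3
`print(c[0])` → prints [1, 9]

Answer:
[7, 1, 721]
3
[1, 9]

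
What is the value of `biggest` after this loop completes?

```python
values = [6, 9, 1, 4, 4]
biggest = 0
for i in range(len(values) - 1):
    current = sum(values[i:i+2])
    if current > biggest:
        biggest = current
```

Max sum of 2-element window in [6, 9, 1, 4, 4]
`biggest` takes the values: 0 → 15

Answer: 15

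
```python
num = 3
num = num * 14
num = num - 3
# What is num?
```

Trace:
`num = 3` → num = 3
`num = num * 14` → num = 42
`num = num - 3` → num = 39
So num = 39

Answer: 39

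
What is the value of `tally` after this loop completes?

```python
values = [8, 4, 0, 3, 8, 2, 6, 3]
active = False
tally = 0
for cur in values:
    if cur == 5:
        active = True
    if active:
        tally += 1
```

Count elements after first 5 in [8, 4, 0, 3, 8, 2, 6, 3]
`tally` takes the values: 0

Answer: 0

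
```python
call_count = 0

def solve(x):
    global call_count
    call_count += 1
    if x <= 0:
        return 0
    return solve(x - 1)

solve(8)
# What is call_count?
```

Linear recursion stepping by 1: 9 calls from x=8 down to ≤0.

Answer: 9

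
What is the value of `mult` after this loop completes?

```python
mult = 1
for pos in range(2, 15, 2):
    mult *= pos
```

Product of even numbers 2 to 14
`mult` takes the values: 1 → 2 → 8 → 48 → 384 → 3840 → 46080 → 645120

Answer: 645120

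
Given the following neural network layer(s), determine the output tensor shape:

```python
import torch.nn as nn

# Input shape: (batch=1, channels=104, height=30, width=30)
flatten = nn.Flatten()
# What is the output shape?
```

Input: (1, 104, 30, 30) -> Output: (1, 93600)

Answer: (1, 93600)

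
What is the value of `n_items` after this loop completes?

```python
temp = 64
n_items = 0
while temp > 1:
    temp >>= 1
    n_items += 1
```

Count right shifts until 1
`n_items` takes the values: 0 → 1 → 2 → 3 → 4 → 5 → 6

Answer: 6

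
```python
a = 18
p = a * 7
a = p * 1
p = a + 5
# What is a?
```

Trace:
`a = 18` → a = 18
`p = a * 7` → p = 126
`a = p * 1` → a = 126
`p = a + 5` → p = 131
So a = 126

Answer: 126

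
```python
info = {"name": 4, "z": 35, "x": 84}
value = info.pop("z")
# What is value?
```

Trace:
`info = {"name": 4, "z": 35, "x": 84}` → info = {'name': 4, 'z': 35, 'x': 84}
`value = info.pop("z")` → info = {'name': 4, 'x': 84}; value = 35
So value = 35

Answer: 35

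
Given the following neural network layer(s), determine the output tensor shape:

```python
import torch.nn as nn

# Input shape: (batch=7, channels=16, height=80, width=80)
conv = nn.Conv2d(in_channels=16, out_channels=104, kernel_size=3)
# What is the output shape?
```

Input: (7, 16, 80, 80) -> Output: (7, 104, 78, 78)

Answer: (7, 104, 78, 78)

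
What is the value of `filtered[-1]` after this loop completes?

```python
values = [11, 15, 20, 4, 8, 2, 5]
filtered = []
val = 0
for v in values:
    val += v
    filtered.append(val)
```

Cumulative sum ends at 65
`filtered` takes the values: [] → [11] → [11, 26] → [11, 26, 46] → [11, 26, 46, 50] → [11, 26, 46, 50, 58] → [11, 26, 46, 50, 58, 60] → [11, 26, 46, 50, 58, 60, 65]
So `filtered[-1]` = 65

Answer: 65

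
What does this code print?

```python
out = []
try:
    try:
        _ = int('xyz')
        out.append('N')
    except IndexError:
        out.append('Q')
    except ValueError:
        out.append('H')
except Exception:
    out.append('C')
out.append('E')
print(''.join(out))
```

Execution trace: 'H' (inner except ValueError) → 'E' (after the try/except). Output: HE

Answer: HE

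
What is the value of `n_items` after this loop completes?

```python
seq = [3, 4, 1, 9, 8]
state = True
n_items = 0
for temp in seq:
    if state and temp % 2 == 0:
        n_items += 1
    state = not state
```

Count even values at even positions
`n_items` takes the values: 0 → 1

Answer: 1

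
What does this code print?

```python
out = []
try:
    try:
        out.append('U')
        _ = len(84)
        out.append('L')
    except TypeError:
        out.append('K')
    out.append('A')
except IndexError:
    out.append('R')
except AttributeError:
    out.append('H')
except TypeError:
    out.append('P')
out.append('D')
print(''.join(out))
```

Execution trace: 'U' (inner try body) → 'K' (inner except TypeError) → 'A' (try body, no exception) → 'D' (after the try/except). Output: UKAD

Answer: UKAD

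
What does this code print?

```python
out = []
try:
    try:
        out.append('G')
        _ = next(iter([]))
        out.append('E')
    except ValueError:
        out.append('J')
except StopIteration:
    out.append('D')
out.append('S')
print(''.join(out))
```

Execution trace: 'G' (try body) → 'D' (outer except StopIteration) → 'S' (after the try/except). Output: GDS

Answer: GDS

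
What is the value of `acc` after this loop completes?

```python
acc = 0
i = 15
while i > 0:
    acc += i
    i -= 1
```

Sum 15 down to 1
`acc` takes the values: 0 → 15 → 29 → 42 → 54 → 65 → 75 → 84 → 92 → 99 → 105 → 110 → 114 → 117 → 119 → 120

Answer: 120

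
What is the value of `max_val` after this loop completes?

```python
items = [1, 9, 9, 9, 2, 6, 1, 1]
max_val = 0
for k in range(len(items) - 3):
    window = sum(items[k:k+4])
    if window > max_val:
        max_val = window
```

Max sum of 4-element window in [1, 9, 9, 9, 2, 6, 1, 1]
`max_val` takes the values: 0 → 28 → 29

Answer: 29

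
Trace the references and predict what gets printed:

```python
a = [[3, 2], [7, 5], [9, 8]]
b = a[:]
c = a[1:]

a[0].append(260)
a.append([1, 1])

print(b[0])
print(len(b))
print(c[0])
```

Key concept: slice with nested mutation.
Step by step:
`a = [[3, 2], [7, 5], [9, 8]]` → a = [[3, 2], [7, 5], [9, 8]]
`b = a[:]` → b = [[3, 2], [7, 5], [9, 8]]
`c = a[1:]` → c = [[7, 5], [9, 8]]
`a[0].append(260)` → a = [[3, 2, 260], [7, 5], [9, 8]]; b = [[3, 2, 260], [7, 5], [9, 8]]
`a.append([1, 1])` → a = [[3, 2, 260], [7, 5], [9, 8], [1, 1]]
`print(b[0])` → prints [3, 2, 260]
`print(len(b))` → prints 3
`print(c[0])` → prints [7, 5]

Answer:
[3, 2, 260]
3
[7, 5]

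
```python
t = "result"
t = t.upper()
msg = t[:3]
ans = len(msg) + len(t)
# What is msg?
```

Trace:
`t = "result"` → t = 'result'
`t = t.upper()` → t = 'RESULT'
`msg = t[:3]` → msg = 'RES'
`ans = len(msg) + len(t)` → ans = 9
So msg = 'RES'

Answer: 'RES'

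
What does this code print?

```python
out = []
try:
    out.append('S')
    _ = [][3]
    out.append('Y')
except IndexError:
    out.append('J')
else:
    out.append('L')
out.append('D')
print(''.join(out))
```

Execution trace: 'S' (try body) → 'J' (except IndexError) → 'D' (after the try/except). Output: SJD

Answer: SJD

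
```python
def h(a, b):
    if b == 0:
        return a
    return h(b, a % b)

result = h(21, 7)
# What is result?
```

h(21, 7) -> h(7, 0) -> 7

Answer: 7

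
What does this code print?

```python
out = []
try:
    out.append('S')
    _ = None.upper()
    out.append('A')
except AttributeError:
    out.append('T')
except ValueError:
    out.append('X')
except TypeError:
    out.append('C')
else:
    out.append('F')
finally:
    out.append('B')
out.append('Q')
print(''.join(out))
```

Execution trace: 'S' (try body) → 'T' (except AttributeError) → 'B' (finally) → 'Q' (after the try/except). Output: STBQ

Answer: STBQ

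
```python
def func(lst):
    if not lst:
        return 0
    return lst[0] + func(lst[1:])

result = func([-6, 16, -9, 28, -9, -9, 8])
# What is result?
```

(-6) + 16 + (-9) + 28 + (-9) + (-9) + 8 + 0 = 19

Answer: 19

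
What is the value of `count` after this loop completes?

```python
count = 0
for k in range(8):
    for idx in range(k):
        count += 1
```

Triangle number: 0+1+2+...+7
`count` takes the values: 0 → 1 → 2 → 3 → 4 → 5 → 6 → 7 → 8 → 9 → 10 → 11 → 12 → 13 → 14 → 15 → 16 → 17 → 18 → 19 → 20 → 21 → 22 → 23 → 24 → 25 → 26 → 27 → 28

Answer: 28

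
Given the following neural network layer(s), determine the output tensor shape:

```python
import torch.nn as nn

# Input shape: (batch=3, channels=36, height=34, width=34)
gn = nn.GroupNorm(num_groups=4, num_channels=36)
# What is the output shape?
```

Input: (3, 36, 34, 34) -> Output: (3, 36, 34, 34)

Answer: (3, 36, 34, 34)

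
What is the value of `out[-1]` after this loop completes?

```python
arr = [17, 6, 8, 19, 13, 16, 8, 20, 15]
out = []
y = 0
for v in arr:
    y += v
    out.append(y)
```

Cumulative sum ends at 122
`out` takes the values: [] → [17] → [17, 23] → [17, 23, 31] → [17, 23, 31, 50] → [17, 23, 31, 50, 63] → [17, 23, 31, 50, 63, 79] → [17, 23, 31, 50, 63, 79, 87] → [17, 23, 31, 50, 63, 79, 87, 107] → [17, 23, 31, 50, 63, 79, 87, 107, 122]
So `out[-1]` = 122

Answer: 122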